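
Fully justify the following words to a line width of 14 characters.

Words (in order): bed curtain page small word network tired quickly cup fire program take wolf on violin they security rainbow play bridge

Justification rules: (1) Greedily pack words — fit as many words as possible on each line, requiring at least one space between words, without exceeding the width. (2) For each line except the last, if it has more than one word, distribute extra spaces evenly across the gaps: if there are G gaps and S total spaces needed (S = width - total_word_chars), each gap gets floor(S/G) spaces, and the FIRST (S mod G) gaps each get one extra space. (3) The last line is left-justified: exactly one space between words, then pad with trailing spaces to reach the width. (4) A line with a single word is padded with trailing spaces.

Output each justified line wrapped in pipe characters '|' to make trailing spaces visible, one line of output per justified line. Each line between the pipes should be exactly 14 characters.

Answer: |bed    curtain|
|page     small|
|word   network|
|tired  quickly|
|cup       fire|
|program   take|
|wolf on violin|
|they  security|
|rainbow   play|
|bridge        |

Derivation:
Line 1: ['bed', 'curtain'] (min_width=11, slack=3)
Line 2: ['page', 'small'] (min_width=10, slack=4)
Line 3: ['word', 'network'] (min_width=12, slack=2)
Line 4: ['tired', 'quickly'] (min_width=13, slack=1)
Line 5: ['cup', 'fire'] (min_width=8, slack=6)
Line 6: ['program', 'take'] (min_width=12, slack=2)
Line 7: ['wolf', 'on', 'violin'] (min_width=14, slack=0)
Line 8: ['they', 'security'] (min_width=13, slack=1)
Line 9: ['rainbow', 'play'] (min_width=12, slack=2)
Line 10: ['bridge'] (min_width=6, slack=8)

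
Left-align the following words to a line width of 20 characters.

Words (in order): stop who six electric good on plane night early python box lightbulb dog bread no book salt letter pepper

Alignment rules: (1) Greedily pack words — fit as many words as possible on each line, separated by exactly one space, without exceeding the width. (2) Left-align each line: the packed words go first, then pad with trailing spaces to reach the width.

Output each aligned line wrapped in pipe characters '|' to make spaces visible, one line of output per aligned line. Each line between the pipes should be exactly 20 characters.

Answer: |stop who six        |
|electric good on    |
|plane night early   |
|python box lightbulb|
|dog bread no book   |
|salt letter pepper  |

Derivation:
Line 1: ['stop', 'who', 'six'] (min_width=12, slack=8)
Line 2: ['electric', 'good', 'on'] (min_width=16, slack=4)
Line 3: ['plane', 'night', 'early'] (min_width=17, slack=3)
Line 4: ['python', 'box', 'lightbulb'] (min_width=20, slack=0)
Line 5: ['dog', 'bread', 'no', 'book'] (min_width=17, slack=3)
Line 6: ['salt', 'letter', 'pepper'] (min_width=18, slack=2)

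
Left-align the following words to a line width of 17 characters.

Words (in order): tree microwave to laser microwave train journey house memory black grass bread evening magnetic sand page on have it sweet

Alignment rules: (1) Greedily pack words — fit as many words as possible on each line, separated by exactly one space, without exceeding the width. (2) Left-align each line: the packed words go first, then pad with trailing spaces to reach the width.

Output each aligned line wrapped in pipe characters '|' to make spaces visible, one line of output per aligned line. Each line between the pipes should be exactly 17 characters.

Line 1: ['tree', 'microwave', 'to'] (min_width=17, slack=0)
Line 2: ['laser', 'microwave'] (min_width=15, slack=2)
Line 3: ['train', 'journey'] (min_width=13, slack=4)
Line 4: ['house', 'memory'] (min_width=12, slack=5)
Line 5: ['black', 'grass', 'bread'] (min_width=17, slack=0)
Line 6: ['evening', 'magnetic'] (min_width=16, slack=1)
Line 7: ['sand', 'page', 'on', 'have'] (min_width=17, slack=0)
Line 8: ['it', 'sweet'] (min_width=8, slack=9)

Answer: |tree microwave to|
|laser microwave  |
|train journey    |
|house memory     |
|black grass bread|
|evening magnetic |
|sand page on have|
|it sweet         |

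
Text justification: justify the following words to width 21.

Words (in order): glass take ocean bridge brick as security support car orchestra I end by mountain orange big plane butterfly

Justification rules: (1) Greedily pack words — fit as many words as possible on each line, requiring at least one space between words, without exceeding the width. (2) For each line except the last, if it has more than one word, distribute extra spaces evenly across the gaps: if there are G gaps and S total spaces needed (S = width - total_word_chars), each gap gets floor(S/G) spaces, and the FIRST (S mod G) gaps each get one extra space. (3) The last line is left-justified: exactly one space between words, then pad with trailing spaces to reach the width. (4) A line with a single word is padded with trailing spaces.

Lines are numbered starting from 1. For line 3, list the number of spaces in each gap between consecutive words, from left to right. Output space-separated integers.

Line 1: ['glass', 'take', 'ocean'] (min_width=16, slack=5)
Line 2: ['bridge', 'brick', 'as'] (min_width=15, slack=6)
Line 3: ['security', 'support', 'car'] (min_width=20, slack=1)
Line 4: ['orchestra', 'I', 'end', 'by'] (min_width=18, slack=3)
Line 5: ['mountain', 'orange', 'big'] (min_width=19, slack=2)
Line 6: ['plane', 'butterfly'] (min_width=15, slack=6)

Answer: 2 1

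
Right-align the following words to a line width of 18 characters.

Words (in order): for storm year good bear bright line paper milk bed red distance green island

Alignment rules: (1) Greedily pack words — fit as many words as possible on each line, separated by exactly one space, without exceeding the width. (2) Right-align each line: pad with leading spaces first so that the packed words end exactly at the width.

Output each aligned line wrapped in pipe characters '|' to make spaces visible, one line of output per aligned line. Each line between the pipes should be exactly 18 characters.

Line 1: ['for', 'storm', 'year'] (min_width=14, slack=4)
Line 2: ['good', 'bear', 'bright'] (min_width=16, slack=2)
Line 3: ['line', 'paper', 'milk'] (min_width=15, slack=3)
Line 4: ['bed', 'red', 'distance'] (min_width=16, slack=2)
Line 5: ['green', 'island'] (min_width=12, slack=6)

Answer: |    for storm year|
|  good bear bright|
|   line paper milk|
|  bed red distance|
|      green island|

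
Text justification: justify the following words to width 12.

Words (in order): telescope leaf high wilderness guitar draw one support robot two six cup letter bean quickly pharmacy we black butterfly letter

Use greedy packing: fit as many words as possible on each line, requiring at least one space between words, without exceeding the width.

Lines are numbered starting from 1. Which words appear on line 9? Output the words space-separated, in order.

Answer: quickly

Derivation:
Line 1: ['telescope'] (min_width=9, slack=3)
Line 2: ['leaf', 'high'] (min_width=9, slack=3)
Line 3: ['wilderness'] (min_width=10, slack=2)
Line 4: ['guitar', 'draw'] (min_width=11, slack=1)
Line 5: ['one', 'support'] (min_width=11, slack=1)
Line 6: ['robot', 'two'] (min_width=9, slack=3)
Line 7: ['six', 'cup'] (min_width=7, slack=5)
Line 8: ['letter', 'bean'] (min_width=11, slack=1)
Line 9: ['quickly'] (min_width=7, slack=5)
Line 10: ['pharmacy', 'we'] (min_width=11, slack=1)
Line 11: ['black'] (min_width=5, slack=7)
Line 12: ['butterfly'] (min_width=9, slack=3)
Line 13: ['letter'] (min_width=6, slack=6)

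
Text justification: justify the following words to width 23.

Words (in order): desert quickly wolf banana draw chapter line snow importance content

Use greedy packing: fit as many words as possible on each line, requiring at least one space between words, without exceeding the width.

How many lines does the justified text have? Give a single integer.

Line 1: ['desert', 'quickly', 'wolf'] (min_width=19, slack=4)
Line 2: ['banana', 'draw', 'chapter'] (min_width=19, slack=4)
Line 3: ['line', 'snow', 'importance'] (min_width=20, slack=3)
Line 4: ['content'] (min_width=7, slack=16)
Total lines: 4

Answer: 4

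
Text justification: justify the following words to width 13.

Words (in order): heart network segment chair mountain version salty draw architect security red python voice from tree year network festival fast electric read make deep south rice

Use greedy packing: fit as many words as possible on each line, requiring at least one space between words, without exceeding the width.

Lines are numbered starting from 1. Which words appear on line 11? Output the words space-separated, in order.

Answer: festival fast

Derivation:
Line 1: ['heart', 'network'] (min_width=13, slack=0)
Line 2: ['segment', 'chair'] (min_width=13, slack=0)
Line 3: ['mountain'] (min_width=8, slack=5)
Line 4: ['version', 'salty'] (min_width=13, slack=0)
Line 5: ['draw'] (min_width=4, slack=9)
Line 6: ['architect'] (min_width=9, slack=4)
Line 7: ['security', 'red'] (min_width=12, slack=1)
Line 8: ['python', 'voice'] (min_width=12, slack=1)
Line 9: ['from', 'tree'] (min_width=9, slack=4)
Line 10: ['year', 'network'] (min_width=12, slack=1)
Line 11: ['festival', 'fast'] (min_width=13, slack=0)
Line 12: ['electric', 'read'] (min_width=13, slack=0)
Line 13: ['make', 'deep'] (min_width=9, slack=4)
Line 14: ['south', 'rice'] (min_width=10, slack=3)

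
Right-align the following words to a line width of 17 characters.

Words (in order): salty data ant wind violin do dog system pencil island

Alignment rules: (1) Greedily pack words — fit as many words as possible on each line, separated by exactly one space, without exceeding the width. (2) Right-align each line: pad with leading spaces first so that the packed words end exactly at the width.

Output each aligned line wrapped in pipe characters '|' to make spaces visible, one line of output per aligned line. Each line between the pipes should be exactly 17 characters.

Line 1: ['salty', 'data', 'ant'] (min_width=14, slack=3)
Line 2: ['wind', 'violin', 'do'] (min_width=14, slack=3)
Line 3: ['dog', 'system', 'pencil'] (min_width=17, slack=0)
Line 4: ['island'] (min_width=6, slack=11)

Answer: |   salty data ant|
|   wind violin do|
|dog system pencil|
|           island|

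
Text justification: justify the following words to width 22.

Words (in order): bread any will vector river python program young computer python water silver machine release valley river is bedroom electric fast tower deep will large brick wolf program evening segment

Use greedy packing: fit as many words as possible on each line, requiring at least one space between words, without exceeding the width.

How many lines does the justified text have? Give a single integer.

Answer: 10

Derivation:
Line 1: ['bread', 'any', 'will', 'vector'] (min_width=21, slack=1)
Line 2: ['river', 'python', 'program'] (min_width=20, slack=2)
Line 3: ['young', 'computer', 'python'] (min_width=21, slack=1)
Line 4: ['water', 'silver', 'machine'] (min_width=20, slack=2)
Line 5: ['release', 'valley', 'river'] (min_width=20, slack=2)
Line 6: ['is', 'bedroom', 'electric'] (min_width=19, slack=3)
Line 7: ['fast', 'tower', 'deep', 'will'] (min_width=20, slack=2)
Line 8: ['large', 'brick', 'wolf'] (min_width=16, slack=6)
Line 9: ['program', 'evening'] (min_width=15, slack=7)
Line 10: ['segment'] (min_width=7, slack=15)
Total lines: 10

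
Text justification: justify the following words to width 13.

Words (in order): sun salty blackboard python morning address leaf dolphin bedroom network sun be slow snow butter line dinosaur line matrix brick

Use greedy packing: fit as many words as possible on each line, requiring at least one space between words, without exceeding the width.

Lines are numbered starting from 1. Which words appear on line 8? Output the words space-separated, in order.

Line 1: ['sun', 'salty'] (min_width=9, slack=4)
Line 2: ['blackboard'] (min_width=10, slack=3)
Line 3: ['python'] (min_width=6, slack=7)
Line 4: ['morning'] (min_width=7, slack=6)
Line 5: ['address', 'leaf'] (min_width=12, slack=1)
Line 6: ['dolphin'] (min_width=7, slack=6)
Line 7: ['bedroom'] (min_width=7, slack=6)
Line 8: ['network', 'sun'] (min_width=11, slack=2)
Line 9: ['be', 'slow', 'snow'] (min_width=12, slack=1)
Line 10: ['butter', 'line'] (min_width=11, slack=2)
Line 11: ['dinosaur', 'line'] (min_width=13, slack=0)
Line 12: ['matrix', 'brick'] (min_width=12, slack=1)

Answer: network sun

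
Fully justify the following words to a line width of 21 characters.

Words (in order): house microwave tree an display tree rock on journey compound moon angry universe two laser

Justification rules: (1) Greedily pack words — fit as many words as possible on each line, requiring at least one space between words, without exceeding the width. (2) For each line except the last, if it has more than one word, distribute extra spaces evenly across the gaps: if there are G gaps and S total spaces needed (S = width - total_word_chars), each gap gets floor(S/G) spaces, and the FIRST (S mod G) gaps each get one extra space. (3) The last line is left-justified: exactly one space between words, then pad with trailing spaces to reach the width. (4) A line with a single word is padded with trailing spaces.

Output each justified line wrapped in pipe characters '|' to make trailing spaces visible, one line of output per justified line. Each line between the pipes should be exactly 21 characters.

Line 1: ['house', 'microwave', 'tree'] (min_width=20, slack=1)
Line 2: ['an', 'display', 'tree', 'rock'] (min_width=20, slack=1)
Line 3: ['on', 'journey', 'compound'] (min_width=19, slack=2)
Line 4: ['moon', 'angry', 'universe'] (min_width=19, slack=2)
Line 5: ['two', 'laser'] (min_width=9, slack=12)

Answer: |house  microwave tree|
|an  display tree rock|
|on  journey  compound|
|moon  angry  universe|
|two laser            |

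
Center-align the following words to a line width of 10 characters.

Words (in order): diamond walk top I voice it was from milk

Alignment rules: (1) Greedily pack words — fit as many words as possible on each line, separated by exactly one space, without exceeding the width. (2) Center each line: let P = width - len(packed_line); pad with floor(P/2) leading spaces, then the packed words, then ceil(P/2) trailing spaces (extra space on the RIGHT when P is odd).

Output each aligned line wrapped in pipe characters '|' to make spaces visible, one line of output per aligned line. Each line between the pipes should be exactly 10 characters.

Answer: | diamond  |
|walk top I|
| voice it |
| was from |
|   milk   |

Derivation:
Line 1: ['diamond'] (min_width=7, slack=3)
Line 2: ['walk', 'top', 'I'] (min_width=10, slack=0)
Line 3: ['voice', 'it'] (min_width=8, slack=2)
Line 4: ['was', 'from'] (min_width=8, slack=2)
Line 5: ['milk'] (min_width=4, slack=6)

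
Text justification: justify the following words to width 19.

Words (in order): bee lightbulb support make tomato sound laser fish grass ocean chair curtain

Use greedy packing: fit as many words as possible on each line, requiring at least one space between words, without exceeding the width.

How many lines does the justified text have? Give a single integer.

Answer: 5

Derivation:
Line 1: ['bee', 'lightbulb'] (min_width=13, slack=6)
Line 2: ['support', 'make', 'tomato'] (min_width=19, slack=0)
Line 3: ['sound', 'laser', 'fish'] (min_width=16, slack=3)
Line 4: ['grass', 'ocean', 'chair'] (min_width=17, slack=2)
Line 5: ['curtain'] (min_width=7, slack=12)
Total lines: 5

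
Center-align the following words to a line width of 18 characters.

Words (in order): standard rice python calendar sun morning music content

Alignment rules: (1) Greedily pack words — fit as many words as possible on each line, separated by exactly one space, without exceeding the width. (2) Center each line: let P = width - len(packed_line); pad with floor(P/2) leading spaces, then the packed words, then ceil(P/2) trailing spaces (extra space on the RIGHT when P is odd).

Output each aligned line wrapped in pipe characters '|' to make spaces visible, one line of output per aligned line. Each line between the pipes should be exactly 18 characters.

Line 1: ['standard', 'rice'] (min_width=13, slack=5)
Line 2: ['python', 'calendar'] (min_width=15, slack=3)
Line 3: ['sun', 'morning', 'music'] (min_width=17, slack=1)
Line 4: ['content'] (min_width=7, slack=11)

Answer: |  standard rice   |
| python calendar  |
|sun morning music |
|     content      |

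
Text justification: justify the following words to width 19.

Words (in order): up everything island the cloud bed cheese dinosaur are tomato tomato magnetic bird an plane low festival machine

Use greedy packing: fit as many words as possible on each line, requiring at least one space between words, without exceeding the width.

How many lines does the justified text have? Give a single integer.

Line 1: ['up', 'everything'] (min_width=13, slack=6)
Line 2: ['island', 'the', 'cloud'] (min_width=16, slack=3)
Line 3: ['bed', 'cheese', 'dinosaur'] (min_width=19, slack=0)
Line 4: ['are', 'tomato', 'tomato'] (min_width=17, slack=2)
Line 5: ['magnetic', 'bird', 'an'] (min_width=16, slack=3)
Line 6: ['plane', 'low', 'festival'] (min_width=18, slack=1)
Line 7: ['machine'] (min_width=7, slack=12)
Total lines: 7

Answer: 7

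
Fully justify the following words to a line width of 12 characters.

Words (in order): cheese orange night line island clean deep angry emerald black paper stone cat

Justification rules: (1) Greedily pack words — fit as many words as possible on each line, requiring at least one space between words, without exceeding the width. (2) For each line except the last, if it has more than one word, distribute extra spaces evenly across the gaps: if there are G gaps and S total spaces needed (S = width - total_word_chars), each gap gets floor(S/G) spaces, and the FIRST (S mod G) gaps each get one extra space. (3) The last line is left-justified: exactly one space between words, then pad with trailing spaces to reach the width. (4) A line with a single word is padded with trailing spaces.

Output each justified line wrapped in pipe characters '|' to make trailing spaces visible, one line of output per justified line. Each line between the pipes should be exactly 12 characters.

Answer: |cheese      |
|orange night|
|line  island|
|clean   deep|
|angry       |
|emerald     |
|black  paper|
|stone cat   |

Derivation:
Line 1: ['cheese'] (min_width=6, slack=6)
Line 2: ['orange', 'night'] (min_width=12, slack=0)
Line 3: ['line', 'island'] (min_width=11, slack=1)
Line 4: ['clean', 'deep'] (min_width=10, slack=2)
Line 5: ['angry'] (min_width=5, slack=7)
Line 6: ['emerald'] (min_width=7, slack=5)
Line 7: ['black', 'paper'] (min_width=11, slack=1)
Line 8: ['stone', 'cat'] (min_width=9, slack=3)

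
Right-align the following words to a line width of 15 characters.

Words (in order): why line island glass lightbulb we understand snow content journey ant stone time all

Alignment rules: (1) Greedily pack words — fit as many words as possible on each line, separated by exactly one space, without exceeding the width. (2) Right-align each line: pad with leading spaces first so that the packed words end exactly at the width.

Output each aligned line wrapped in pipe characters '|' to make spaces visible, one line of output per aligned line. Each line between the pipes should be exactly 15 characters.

Line 1: ['why', 'line', 'island'] (min_width=15, slack=0)
Line 2: ['glass', 'lightbulb'] (min_width=15, slack=0)
Line 3: ['we', 'understand'] (min_width=13, slack=2)
Line 4: ['snow', 'content'] (min_width=12, slack=3)
Line 5: ['journey', 'ant'] (min_width=11, slack=4)
Line 6: ['stone', 'time', 'all'] (min_width=14, slack=1)

Answer: |why line island|
|glass lightbulb|
|  we understand|
|   snow content|
|    journey ant|
| stone time all|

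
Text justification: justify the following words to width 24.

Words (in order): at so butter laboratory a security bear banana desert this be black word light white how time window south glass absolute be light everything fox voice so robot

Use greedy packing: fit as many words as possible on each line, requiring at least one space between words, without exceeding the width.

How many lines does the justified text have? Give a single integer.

Answer: 8

Derivation:
Line 1: ['at', 'so', 'butter', 'laboratory'] (min_width=23, slack=1)
Line 2: ['a', 'security', 'bear', 'banana'] (min_width=22, slack=2)
Line 3: ['desert', 'this', 'be', 'black'] (min_width=20, slack=4)
Line 4: ['word', 'light', 'white', 'how'] (min_width=20, slack=4)
Line 5: ['time', 'window', 'south', 'glass'] (min_width=23, slack=1)
Line 6: ['absolute', 'be', 'light'] (min_width=17, slack=7)
Line 7: ['everything', 'fox', 'voice', 'so'] (min_width=23, slack=1)
Line 8: ['robot'] (min_width=5, slack=19)
Total lines: 8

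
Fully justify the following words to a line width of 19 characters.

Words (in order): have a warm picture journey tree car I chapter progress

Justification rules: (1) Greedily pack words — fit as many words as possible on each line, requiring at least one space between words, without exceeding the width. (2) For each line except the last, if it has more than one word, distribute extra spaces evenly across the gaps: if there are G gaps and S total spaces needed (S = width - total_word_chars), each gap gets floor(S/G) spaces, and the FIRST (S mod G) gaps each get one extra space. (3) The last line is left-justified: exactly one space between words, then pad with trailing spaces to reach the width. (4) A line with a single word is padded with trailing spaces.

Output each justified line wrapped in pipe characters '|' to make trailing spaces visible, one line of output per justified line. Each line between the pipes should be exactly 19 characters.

Answer: |have a warm picture|
|journey  tree car I|
|chapter progress   |

Derivation:
Line 1: ['have', 'a', 'warm', 'picture'] (min_width=19, slack=0)
Line 2: ['journey', 'tree', 'car', 'I'] (min_width=18, slack=1)
Line 3: ['chapter', 'progress'] (min_width=16, slack=3)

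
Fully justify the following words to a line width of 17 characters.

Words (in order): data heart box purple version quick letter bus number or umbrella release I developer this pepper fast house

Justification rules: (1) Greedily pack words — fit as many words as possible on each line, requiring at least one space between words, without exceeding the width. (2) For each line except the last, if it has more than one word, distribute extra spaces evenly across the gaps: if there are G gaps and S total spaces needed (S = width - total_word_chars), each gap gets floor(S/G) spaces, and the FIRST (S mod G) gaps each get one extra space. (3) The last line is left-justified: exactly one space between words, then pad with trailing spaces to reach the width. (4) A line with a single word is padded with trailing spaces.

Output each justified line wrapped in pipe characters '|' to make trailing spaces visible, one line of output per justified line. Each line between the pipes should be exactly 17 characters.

Answer: |data   heart  box|
|purple    version|
|quick  letter bus|
|number         or|
|umbrella  release|
|I  developer this|
|pepper fast house|

Derivation:
Line 1: ['data', 'heart', 'box'] (min_width=14, slack=3)
Line 2: ['purple', 'version'] (min_width=14, slack=3)
Line 3: ['quick', 'letter', 'bus'] (min_width=16, slack=1)
Line 4: ['number', 'or'] (min_width=9, slack=8)
Line 5: ['umbrella', 'release'] (min_width=16, slack=1)
Line 6: ['I', 'developer', 'this'] (min_width=16, slack=1)
Line 7: ['pepper', 'fast', 'house'] (min_width=17, slack=0)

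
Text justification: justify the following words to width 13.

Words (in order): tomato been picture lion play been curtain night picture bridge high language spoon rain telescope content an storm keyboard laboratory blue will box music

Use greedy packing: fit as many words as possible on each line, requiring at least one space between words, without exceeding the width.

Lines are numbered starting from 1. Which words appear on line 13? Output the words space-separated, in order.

Answer: laboratory

Derivation:
Line 1: ['tomato', 'been'] (min_width=11, slack=2)
Line 2: ['picture', 'lion'] (min_width=12, slack=1)
Line 3: ['play', 'been'] (min_width=9, slack=4)
Line 4: ['curtain', 'night'] (min_width=13, slack=0)
Line 5: ['picture'] (min_width=7, slack=6)
Line 6: ['bridge', 'high'] (min_width=11, slack=2)
Line 7: ['language'] (min_width=8, slack=5)
Line 8: ['spoon', 'rain'] (min_width=10, slack=3)
Line 9: ['telescope'] (min_width=9, slack=4)
Line 10: ['content', 'an'] (min_width=10, slack=3)
Line 11: ['storm'] (min_width=5, slack=8)
Line 12: ['keyboard'] (min_width=8, slack=5)
Line 13: ['laboratory'] (min_width=10, slack=3)
Line 14: ['blue', 'will', 'box'] (min_width=13, slack=0)
Line 15: ['music'] (min_width=5, slack=8)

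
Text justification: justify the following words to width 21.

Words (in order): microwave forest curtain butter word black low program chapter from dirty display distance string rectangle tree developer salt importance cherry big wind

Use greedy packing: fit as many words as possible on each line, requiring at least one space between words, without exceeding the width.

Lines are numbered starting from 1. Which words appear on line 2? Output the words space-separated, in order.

Line 1: ['microwave', 'forest'] (min_width=16, slack=5)
Line 2: ['curtain', 'butter', 'word'] (min_width=19, slack=2)
Line 3: ['black', 'low', 'program'] (min_width=17, slack=4)
Line 4: ['chapter', 'from', 'dirty'] (min_width=18, slack=3)
Line 5: ['display', 'distance'] (min_width=16, slack=5)
Line 6: ['string', 'rectangle', 'tree'] (min_width=21, slack=0)
Line 7: ['developer', 'salt'] (min_width=14, slack=7)
Line 8: ['importance', 'cherry', 'big'] (min_width=21, slack=0)
Line 9: ['wind'] (min_width=4, slack=17)

Answer: curtain butter word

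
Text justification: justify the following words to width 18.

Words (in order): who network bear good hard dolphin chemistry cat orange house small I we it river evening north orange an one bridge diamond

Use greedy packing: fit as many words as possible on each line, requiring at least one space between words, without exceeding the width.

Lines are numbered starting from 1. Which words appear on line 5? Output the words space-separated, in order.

Line 1: ['who', 'network', 'bear'] (min_width=16, slack=2)
Line 2: ['good', 'hard', 'dolphin'] (min_width=17, slack=1)
Line 3: ['chemistry', 'cat'] (min_width=13, slack=5)
Line 4: ['orange', 'house', 'small'] (min_width=18, slack=0)
Line 5: ['I', 'we', 'it', 'river'] (min_width=13, slack=5)
Line 6: ['evening', 'north'] (min_width=13, slack=5)
Line 7: ['orange', 'an', 'one'] (min_width=13, slack=5)
Line 8: ['bridge', 'diamond'] (min_width=14, slack=4)

Answer: I we it river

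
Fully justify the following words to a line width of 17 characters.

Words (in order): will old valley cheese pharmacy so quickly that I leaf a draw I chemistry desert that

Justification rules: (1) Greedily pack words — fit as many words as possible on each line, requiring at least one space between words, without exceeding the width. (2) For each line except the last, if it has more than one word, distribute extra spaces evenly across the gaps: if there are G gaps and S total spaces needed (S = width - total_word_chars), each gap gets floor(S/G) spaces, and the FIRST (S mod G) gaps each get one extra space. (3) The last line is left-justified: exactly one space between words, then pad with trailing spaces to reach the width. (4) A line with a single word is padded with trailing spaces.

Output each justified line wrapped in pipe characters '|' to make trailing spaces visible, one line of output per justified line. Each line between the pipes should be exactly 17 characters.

Line 1: ['will', 'old', 'valley'] (min_width=15, slack=2)
Line 2: ['cheese', 'pharmacy'] (min_width=15, slack=2)
Line 3: ['so', 'quickly', 'that', 'I'] (min_width=17, slack=0)
Line 4: ['leaf', 'a', 'draw', 'I'] (min_width=13, slack=4)
Line 5: ['chemistry', 'desert'] (min_width=16, slack=1)
Line 6: ['that'] (min_width=4, slack=13)

Answer: |will  old  valley|
|cheese   pharmacy|
|so quickly that I|
|leaf   a  draw  I|
|chemistry  desert|
|that             |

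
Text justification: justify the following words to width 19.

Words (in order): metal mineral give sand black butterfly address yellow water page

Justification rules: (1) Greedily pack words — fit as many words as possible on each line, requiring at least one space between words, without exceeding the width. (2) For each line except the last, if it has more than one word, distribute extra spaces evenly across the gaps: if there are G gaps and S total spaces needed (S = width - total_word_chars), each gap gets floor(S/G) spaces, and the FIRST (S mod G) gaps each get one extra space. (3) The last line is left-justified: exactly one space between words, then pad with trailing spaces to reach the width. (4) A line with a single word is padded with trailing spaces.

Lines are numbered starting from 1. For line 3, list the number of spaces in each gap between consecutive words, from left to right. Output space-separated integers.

Line 1: ['metal', 'mineral', 'give'] (min_width=18, slack=1)
Line 2: ['sand', 'black'] (min_width=10, slack=9)
Line 3: ['butterfly', 'address'] (min_width=17, slack=2)
Line 4: ['yellow', 'water', 'page'] (min_width=17, slack=2)

Answer: 3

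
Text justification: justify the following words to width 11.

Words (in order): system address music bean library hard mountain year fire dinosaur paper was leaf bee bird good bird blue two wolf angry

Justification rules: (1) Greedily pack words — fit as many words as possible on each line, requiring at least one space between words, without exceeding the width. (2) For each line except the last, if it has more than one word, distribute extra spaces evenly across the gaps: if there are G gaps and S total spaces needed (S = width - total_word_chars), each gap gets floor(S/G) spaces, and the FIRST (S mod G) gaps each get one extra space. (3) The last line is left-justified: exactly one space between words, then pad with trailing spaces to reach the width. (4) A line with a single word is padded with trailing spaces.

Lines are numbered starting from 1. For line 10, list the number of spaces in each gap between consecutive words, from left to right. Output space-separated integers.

Answer: 4

Derivation:
Line 1: ['system'] (min_width=6, slack=5)
Line 2: ['address'] (min_width=7, slack=4)
Line 3: ['music', 'bean'] (min_width=10, slack=1)
Line 4: ['library'] (min_width=7, slack=4)
Line 5: ['hard'] (min_width=4, slack=7)
Line 6: ['mountain'] (min_width=8, slack=3)
Line 7: ['year', 'fire'] (min_width=9, slack=2)
Line 8: ['dinosaur'] (min_width=8, slack=3)
Line 9: ['paper', 'was'] (min_width=9, slack=2)
Line 10: ['leaf', 'bee'] (min_width=8, slack=3)
Line 11: ['bird', 'good'] (min_width=9, slack=2)
Line 12: ['bird', 'blue'] (min_width=9, slack=2)
Line 13: ['two', 'wolf'] (min_width=8, slack=3)
Line 14: ['angry'] (min_width=5, slack=6)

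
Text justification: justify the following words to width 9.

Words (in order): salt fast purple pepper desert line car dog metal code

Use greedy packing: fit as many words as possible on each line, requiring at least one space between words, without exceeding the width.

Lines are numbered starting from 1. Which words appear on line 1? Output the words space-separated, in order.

Answer: salt fast

Derivation:
Line 1: ['salt', 'fast'] (min_width=9, slack=0)
Line 2: ['purple'] (min_width=6, slack=3)
Line 3: ['pepper'] (min_width=6, slack=3)
Line 4: ['desert'] (min_width=6, slack=3)
Line 5: ['line', 'car'] (min_width=8, slack=1)
Line 6: ['dog', 'metal'] (min_width=9, slack=0)
Line 7: ['code'] (min_width=4, slack=5)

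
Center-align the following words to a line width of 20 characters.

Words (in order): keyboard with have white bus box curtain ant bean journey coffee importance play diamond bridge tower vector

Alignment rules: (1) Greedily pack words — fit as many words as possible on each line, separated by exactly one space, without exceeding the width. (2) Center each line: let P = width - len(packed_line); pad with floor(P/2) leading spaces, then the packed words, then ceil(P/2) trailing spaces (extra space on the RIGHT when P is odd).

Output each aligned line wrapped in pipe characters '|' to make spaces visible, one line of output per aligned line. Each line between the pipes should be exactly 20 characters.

Line 1: ['keyboard', 'with', 'have'] (min_width=18, slack=2)
Line 2: ['white', 'bus', 'box'] (min_width=13, slack=7)
Line 3: ['curtain', 'ant', 'bean'] (min_width=16, slack=4)
Line 4: ['journey', 'coffee'] (min_width=14, slack=6)
Line 5: ['importance', 'play'] (min_width=15, slack=5)
Line 6: ['diamond', 'bridge', 'tower'] (min_width=20, slack=0)
Line 7: ['vector'] (min_width=6, slack=14)

Answer: | keyboard with have |
|   white bus box    |
|  curtain ant bean  |
|   journey coffee   |
|  importance play   |
|diamond bridge tower|
|       vector       |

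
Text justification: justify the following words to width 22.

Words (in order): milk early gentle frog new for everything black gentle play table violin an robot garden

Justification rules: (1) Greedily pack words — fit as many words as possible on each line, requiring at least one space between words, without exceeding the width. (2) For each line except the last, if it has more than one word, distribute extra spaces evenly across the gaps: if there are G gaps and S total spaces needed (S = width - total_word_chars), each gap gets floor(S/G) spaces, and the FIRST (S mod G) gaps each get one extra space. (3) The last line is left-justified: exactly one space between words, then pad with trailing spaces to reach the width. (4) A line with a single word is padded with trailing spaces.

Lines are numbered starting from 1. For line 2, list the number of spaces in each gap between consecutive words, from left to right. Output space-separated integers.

Answer: 3 3

Derivation:
Line 1: ['milk', 'early', 'gentle', 'frog'] (min_width=22, slack=0)
Line 2: ['new', 'for', 'everything'] (min_width=18, slack=4)
Line 3: ['black', 'gentle', 'play'] (min_width=17, slack=5)
Line 4: ['table', 'violin', 'an', 'robot'] (min_width=21, slack=1)
Line 5: ['garden'] (min_width=6, slack=16)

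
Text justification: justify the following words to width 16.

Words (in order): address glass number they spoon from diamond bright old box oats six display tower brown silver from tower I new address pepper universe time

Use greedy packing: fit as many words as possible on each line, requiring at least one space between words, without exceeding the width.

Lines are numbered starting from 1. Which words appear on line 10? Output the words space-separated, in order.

Line 1: ['address', 'glass'] (min_width=13, slack=3)
Line 2: ['number', 'they'] (min_width=11, slack=5)
Line 3: ['spoon', 'from'] (min_width=10, slack=6)
Line 4: ['diamond', 'bright'] (min_width=14, slack=2)
Line 5: ['old', 'box', 'oats', 'six'] (min_width=16, slack=0)
Line 6: ['display', 'tower'] (min_width=13, slack=3)
Line 7: ['brown', 'silver'] (min_width=12, slack=4)
Line 8: ['from', 'tower', 'I', 'new'] (min_width=16, slack=0)
Line 9: ['address', 'pepper'] (min_width=14, slack=2)
Line 10: ['universe', 'time'] (min_width=13, slack=3)

Answer: universe time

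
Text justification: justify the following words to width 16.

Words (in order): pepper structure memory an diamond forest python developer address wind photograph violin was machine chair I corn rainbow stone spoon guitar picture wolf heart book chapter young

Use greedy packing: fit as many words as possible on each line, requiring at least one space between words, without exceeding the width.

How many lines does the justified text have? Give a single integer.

Line 1: ['pepper', 'structure'] (min_width=16, slack=0)
Line 2: ['memory', 'an'] (min_width=9, slack=7)
Line 3: ['diamond', 'forest'] (min_width=14, slack=2)
Line 4: ['python', 'developer'] (min_width=16, slack=0)
Line 5: ['address', 'wind'] (min_width=12, slack=4)
Line 6: ['photograph'] (min_width=10, slack=6)
Line 7: ['violin', 'was'] (min_width=10, slack=6)
Line 8: ['machine', 'chair', 'I'] (min_width=15, slack=1)
Line 9: ['corn', 'rainbow'] (min_width=12, slack=4)
Line 10: ['stone', 'spoon'] (min_width=11, slack=5)
Line 11: ['guitar', 'picture'] (min_width=14, slack=2)
Line 12: ['wolf', 'heart', 'book'] (min_width=15, slack=1)
Line 13: ['chapter', 'young'] (min_width=13, slack=3)
Total lines: 13

Answer: 13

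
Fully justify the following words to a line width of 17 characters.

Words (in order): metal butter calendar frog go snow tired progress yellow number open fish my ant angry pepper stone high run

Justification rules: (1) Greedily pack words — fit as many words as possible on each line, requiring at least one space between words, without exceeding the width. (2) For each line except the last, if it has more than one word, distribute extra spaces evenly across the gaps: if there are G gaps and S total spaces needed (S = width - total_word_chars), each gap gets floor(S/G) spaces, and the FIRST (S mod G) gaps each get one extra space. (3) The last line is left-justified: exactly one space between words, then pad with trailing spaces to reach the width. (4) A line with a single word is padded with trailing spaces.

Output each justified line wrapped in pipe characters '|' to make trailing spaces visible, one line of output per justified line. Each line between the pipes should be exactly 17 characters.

Line 1: ['metal', 'butter'] (min_width=12, slack=5)
Line 2: ['calendar', 'frog', 'go'] (min_width=16, slack=1)
Line 3: ['snow', 'tired'] (min_width=10, slack=7)
Line 4: ['progress', 'yellow'] (min_width=15, slack=2)
Line 5: ['number', 'open', 'fish'] (min_width=16, slack=1)
Line 6: ['my', 'ant', 'angry'] (min_width=12, slack=5)
Line 7: ['pepper', 'stone', 'high'] (min_width=17, slack=0)
Line 8: ['run'] (min_width=3, slack=14)

Answer: |metal      butter|
|calendar  frog go|
|snow        tired|
|progress   yellow|
|number  open fish|
|my    ant   angry|
|pepper stone high|
|run              |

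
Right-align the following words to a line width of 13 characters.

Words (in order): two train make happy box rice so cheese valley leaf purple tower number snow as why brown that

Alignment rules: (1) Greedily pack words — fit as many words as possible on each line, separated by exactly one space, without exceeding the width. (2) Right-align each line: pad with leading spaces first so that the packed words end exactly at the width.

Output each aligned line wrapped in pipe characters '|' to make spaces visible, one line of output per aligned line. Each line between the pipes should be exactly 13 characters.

Answer: |    two train|
|   make happy|
|  box rice so|
|cheese valley|
|  leaf purple|
| tower number|
|  snow as why|
|   brown that|

Derivation:
Line 1: ['two', 'train'] (min_width=9, slack=4)
Line 2: ['make', 'happy'] (min_width=10, slack=3)
Line 3: ['box', 'rice', 'so'] (min_width=11, slack=2)
Line 4: ['cheese', 'valley'] (min_width=13, slack=0)
Line 5: ['leaf', 'purple'] (min_width=11, slack=2)
Line 6: ['tower', 'number'] (min_width=12, slack=1)
Line 7: ['snow', 'as', 'why'] (min_width=11, slack=2)
Line 8: ['brown', 'that'] (min_width=10, slack=3)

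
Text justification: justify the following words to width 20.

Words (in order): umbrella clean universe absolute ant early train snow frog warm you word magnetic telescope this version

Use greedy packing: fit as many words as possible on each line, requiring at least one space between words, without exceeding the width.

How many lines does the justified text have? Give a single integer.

Answer: 6

Derivation:
Line 1: ['umbrella', 'clean'] (min_width=14, slack=6)
Line 2: ['universe', 'absolute'] (min_width=17, slack=3)
Line 3: ['ant', 'early', 'train', 'snow'] (min_width=20, slack=0)
Line 4: ['frog', 'warm', 'you', 'word'] (min_width=18, slack=2)
Line 5: ['magnetic', 'telescope'] (min_width=18, slack=2)
Line 6: ['this', 'version'] (min_width=12, slack=8)
Total lines: 6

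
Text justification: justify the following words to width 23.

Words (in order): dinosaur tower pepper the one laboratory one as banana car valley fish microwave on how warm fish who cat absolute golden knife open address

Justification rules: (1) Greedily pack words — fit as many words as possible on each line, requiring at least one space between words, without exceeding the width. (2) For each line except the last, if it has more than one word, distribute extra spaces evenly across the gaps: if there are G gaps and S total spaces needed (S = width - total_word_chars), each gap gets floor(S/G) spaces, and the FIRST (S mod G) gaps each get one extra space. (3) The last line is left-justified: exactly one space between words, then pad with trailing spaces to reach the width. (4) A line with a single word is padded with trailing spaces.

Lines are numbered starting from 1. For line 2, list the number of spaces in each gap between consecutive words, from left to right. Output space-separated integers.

Answer: 2 1 1

Derivation:
Line 1: ['dinosaur', 'tower', 'pepper'] (min_width=21, slack=2)
Line 2: ['the', 'one', 'laboratory', 'one'] (min_width=22, slack=1)
Line 3: ['as', 'banana', 'car', 'valley'] (min_width=20, slack=3)
Line 4: ['fish', 'microwave', 'on', 'how'] (min_width=21, slack=2)
Line 5: ['warm', 'fish', 'who', 'cat'] (min_width=17, slack=6)
Line 6: ['absolute', 'golden', 'knife'] (min_width=21, slack=2)
Line 7: ['open', 'address'] (min_width=12, slack=11)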